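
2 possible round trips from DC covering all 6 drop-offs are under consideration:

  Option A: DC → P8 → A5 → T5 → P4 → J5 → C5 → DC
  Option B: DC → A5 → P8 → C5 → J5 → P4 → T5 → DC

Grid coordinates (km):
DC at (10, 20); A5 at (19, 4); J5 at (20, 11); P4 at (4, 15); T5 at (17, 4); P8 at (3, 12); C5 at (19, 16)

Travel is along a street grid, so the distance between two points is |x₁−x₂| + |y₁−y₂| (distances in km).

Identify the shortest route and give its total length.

Shortest is Option A, total 104 km.

Option A: 15 + 24 + 2 + 24 + 20 + 6 + 13 = 104
Option B: 25 + 24 + 20 + 6 + 20 + 24 + 23 = 142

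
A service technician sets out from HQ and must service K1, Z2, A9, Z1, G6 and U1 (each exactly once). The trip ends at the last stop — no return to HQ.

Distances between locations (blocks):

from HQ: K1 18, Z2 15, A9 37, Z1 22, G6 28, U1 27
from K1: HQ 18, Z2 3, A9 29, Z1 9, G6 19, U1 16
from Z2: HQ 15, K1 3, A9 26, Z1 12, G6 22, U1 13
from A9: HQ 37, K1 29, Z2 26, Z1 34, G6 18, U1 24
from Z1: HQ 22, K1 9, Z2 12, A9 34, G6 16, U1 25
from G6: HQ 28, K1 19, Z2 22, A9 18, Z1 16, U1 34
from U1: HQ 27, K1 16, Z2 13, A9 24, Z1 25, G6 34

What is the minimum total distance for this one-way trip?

Shortest open route: 85 blocks.

There are 6! = 720 possible orderings.
HQ - K1 - Z2 - A9 - Z1 - G6 - U1: 18+3+26+34+16+34 = 131
HQ - K1 - Z2 - A9 - Z1 - U1 - G6: 18+3+26+34+25+34 = 140
HQ - K1 - Z2 - A9 - G6 - Z1 - U1: 18+3+26+18+16+25 = 106
HQ - K1 - Z2 - A9 - G6 - U1 - Z1: 18+3+26+18+34+25 = 124
HQ - K1 - Z2 - A9 - U1 - Z1 - G6: 18+3+26+24+25+16 = 112
HQ - K1 - Z2 - A9 - U1 - G6 - Z1: 18+3+26+24+34+16 = 121
HQ - K1 - Z2 - Z1 - A9 - G6 - U1: 18+3+12+34+18+34 = 119
HQ - K1 - Z2 - Z1 - A9 - U1 - G6: 18+3+12+34+24+34 = 125
… (712 more)
HQ - Z2 - K1 - Z1 - G6 - A9 - U1: 15+3+9+16+18+24 = 85  ← best
The minimum is 85.
One shortest path: HQ → Z2 → K1 → Z1 → G6 → A9 → U1.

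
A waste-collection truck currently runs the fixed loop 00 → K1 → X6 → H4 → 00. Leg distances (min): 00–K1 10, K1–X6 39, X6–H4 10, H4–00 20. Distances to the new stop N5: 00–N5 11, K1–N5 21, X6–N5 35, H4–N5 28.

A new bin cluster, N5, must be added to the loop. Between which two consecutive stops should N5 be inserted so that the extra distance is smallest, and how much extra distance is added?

Adding 17 min by placing N5 on the K1–X6 leg.

Insertion cost between consecutive stops i–j is d(i,N5) + d(N5,j) − d(i,j):
  between 00 and K1: 11 + 21 − 10 = 22
  between K1 and X6: 21 + 35 − 39 = 17
  between X6 and H4: 35 + 28 − 10 = 53
  between H4 and 00: 28 + 11 − 20 = 19
Cheapest insertion is between K1 and X6, adding 17.
New total = 79 + 17 = 96.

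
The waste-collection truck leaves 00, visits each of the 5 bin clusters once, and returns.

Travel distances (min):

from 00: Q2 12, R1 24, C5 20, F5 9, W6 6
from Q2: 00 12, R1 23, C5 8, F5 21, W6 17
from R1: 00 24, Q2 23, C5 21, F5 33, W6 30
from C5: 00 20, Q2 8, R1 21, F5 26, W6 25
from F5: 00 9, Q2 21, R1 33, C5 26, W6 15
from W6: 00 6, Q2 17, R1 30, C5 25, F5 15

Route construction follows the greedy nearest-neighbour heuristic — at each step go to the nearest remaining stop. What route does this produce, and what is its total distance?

Nearest-neighbour total = 95 min; route 00 → W6 → F5 → Q2 → C5 → R1 → 00.

00 → [W6:6 / F5:9 / Q2:12 / C5:20 / R1:24] → W6 (6)
W6 → [F5:15 / Q2:17 / C5:25 / R1:30] → F5 (15)
F5 → [Q2:21 / C5:26 / R1:33] → Q2 (21)
Q2 → [C5:8 / R1:23] → C5 (8)
C5 → [R1:21] → R1 (21)
Return R1→00: 24.
Total = 6 + 15 + 21 + 8 + 21 + 24 = 95.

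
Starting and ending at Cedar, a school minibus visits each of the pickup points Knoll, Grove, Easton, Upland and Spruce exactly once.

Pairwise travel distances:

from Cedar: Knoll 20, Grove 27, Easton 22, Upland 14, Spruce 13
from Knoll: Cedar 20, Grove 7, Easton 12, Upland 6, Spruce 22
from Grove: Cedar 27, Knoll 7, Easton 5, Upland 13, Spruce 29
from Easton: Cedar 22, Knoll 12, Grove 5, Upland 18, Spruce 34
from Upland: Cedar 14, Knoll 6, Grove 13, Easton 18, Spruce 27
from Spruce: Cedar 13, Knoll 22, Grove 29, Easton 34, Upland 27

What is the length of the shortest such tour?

Cedar - Knoll - Grove - Easton - Upland - Spruce - Cedar: 20+7+5+18+27+13 = 90
Cedar - Knoll - Grove - Easton - Spruce - Upland - Cedar: 20+7+5+34+27+14 = 107
Cedar - Knoll - Grove - Upland - Easton - Spruce - Cedar: 20+7+13+18+34+13 = 105
Cedar - Knoll - Grove - Upland - Spruce - Easton - Cedar: 20+7+13+27+34+22 = 123
Cedar - Knoll - Grove - Spruce - Easton - Upland - Cedar: 20+7+29+34+18+14 = 122
Cedar - Knoll - Grove - Spruce - Upland - Easton - Cedar: 20+7+29+27+18+22 = 123
Cedar - Knoll - Easton - Grove - Upland - Spruce - Cedar: 20+12+5+13+27+13 = 90
Cedar - Knoll - Easton - Grove - Spruce - Upland - Cedar: 20+12+5+29+27+14 = 107
Cedar - Knoll - Easton - Upland - Grove - Spruce - Cedar: 20+12+18+13+29+13 = 105
Cedar - Knoll - Easton - Upland - Spruce - Grove - Cedar: 20+12+18+27+29+27 = 133
Cedar - Knoll - Easton - Spruce - Grove - Upland - Cedar: 20+12+34+29+13+14 = 122
Cedar - Knoll - Easton - Spruce - Upland - Grove - Cedar: 20+12+34+27+13+27 = 133
Cedar - Knoll - Upland - Grove - Easton - Spruce - Cedar: 20+6+13+5+34+13 = 91
Cedar - Knoll - Upland - Grove - Spruce - Easton - Cedar: 20+6+13+29+34+22 = 124
… (46 more)
Cedar - Upland - Knoll - Grove - Easton - Spruce - Cedar: 14+6+7+5+34+13 = 79  ← best
The minimum is 79.
One optimal route: Cedar → Upland → Knoll → Grove → Easton → Spruce → Cedar (or its reverse).

79 — the shortest possible round trip.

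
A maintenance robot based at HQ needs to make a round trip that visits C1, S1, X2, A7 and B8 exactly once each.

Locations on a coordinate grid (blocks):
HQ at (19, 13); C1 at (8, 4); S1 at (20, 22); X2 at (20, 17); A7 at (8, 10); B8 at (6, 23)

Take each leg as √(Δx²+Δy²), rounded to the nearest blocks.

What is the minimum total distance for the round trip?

HQ-C1-S1-X2-A7-B8-HQ: 14+22+5+14+13+16 = 84
HQ-C1-S1-X2-B8-A7-HQ: 14+22+5+15+13+11 = 80
HQ-C1-S1-A7-X2-B8-HQ: 14+22+17+14+15+16 = 98
HQ-C1-S1-A7-B8-X2-HQ: 14+22+17+13+15+4 = 85
HQ-C1-S1-B8-X2-A7-HQ: 14+22+14+15+14+11 = 90
HQ-C1-S1-B8-A7-X2-HQ: 14+22+14+13+14+4 = 81
HQ-C1-X2-S1-A7-B8-HQ: 14+18+5+17+13+16 = 83
HQ-C1-X2-S1-B8-A7-HQ: 14+18+5+14+13+11 = 75
HQ-C1-X2-A7-S1-B8-HQ: 14+18+14+17+14+16 = 93
HQ-C1-X2-A7-B8-S1-HQ: 14+18+14+13+14+9 = 82
HQ-C1-X2-B8-S1-A7-HQ: 14+18+15+14+17+11 = 89
HQ-C1-X2-B8-A7-S1-HQ: 14+18+15+13+17+9 = 86
HQ-C1-A7-S1-X2-B8-HQ: 14+6+17+5+15+16 = 73
HQ-C1-A7-S1-B8-X2-HQ: 14+6+17+14+15+4 = 70
… (46 more)
HQ-C1-A7-B8-S1-X2-HQ: 14+6+13+14+5+4 = 56  ← best
The minimum is 56.
One optimal route: HQ → C1 → A7 → B8 → S1 → X2 → HQ (or its reverse).

Shortest round trip = 56 blocks.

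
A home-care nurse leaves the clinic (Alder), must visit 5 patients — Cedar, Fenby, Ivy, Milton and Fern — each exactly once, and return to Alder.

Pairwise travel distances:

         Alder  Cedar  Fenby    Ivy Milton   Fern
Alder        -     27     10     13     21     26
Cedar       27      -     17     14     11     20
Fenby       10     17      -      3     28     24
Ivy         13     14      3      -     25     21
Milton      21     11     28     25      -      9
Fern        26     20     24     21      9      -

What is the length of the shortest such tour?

There are 60 distinct closed tours to check (reversals are equivalent).
Alder-Cedar-Fenby-Ivy-Milton-Fern-Alder: 27+17+3+25+9+26 = 107
Alder-Cedar-Fenby-Ivy-Fern-Milton-Alder: 27+17+3+21+9+21 = 98
Alder-Cedar-Fenby-Milton-Ivy-Fern-Alder: 27+17+28+25+21+26 = 144
Alder-Cedar-Fenby-Milton-Fern-Ivy-Alder: 27+17+28+9+21+13 = 115
Alder-Cedar-Fenby-Fern-Ivy-Milton-Alder: 27+17+24+21+25+21 = 135
Alder-Cedar-Fenby-Fern-Milton-Ivy-Alder: 27+17+24+9+25+13 = 115
Alder-Cedar-Ivy-Fenby-Milton-Fern-Alder: 27+14+3+28+9+26 = 107
Alder-Cedar-Ivy-Fenby-Fern-Milton-Alder: 27+14+3+24+9+21 = 98
Alder-Cedar-Ivy-Milton-Fenby-Fern-Alder: 27+14+25+28+24+26 = 144
Alder-Cedar-Ivy-Milton-Fern-Fenby-Alder: 27+14+25+9+24+10 = 109
Alder-Cedar-Ivy-Fern-Fenby-Milton-Alder: 27+14+21+24+28+21 = 135
Alder-Cedar-Ivy-Fern-Milton-Fenby-Alder: 27+14+21+9+28+10 = 109
Alder-Cedar-Milton-Fenby-Ivy-Fern-Alder: 27+11+28+3+21+26 = 116
Alder-Cedar-Milton-Fenby-Fern-Ivy-Alder: 27+11+28+24+21+13 = 124
… (46 more)
Alder-Fenby-Ivy-Cedar-Milton-Fern-Alder: 10+3+14+11+9+26 = 73  ← best
The minimum is 73.
One optimal route: Alder → Fenby → Ivy → Cedar → Milton → Fern → Alder (or its reverse).

Shortest round trip = 73.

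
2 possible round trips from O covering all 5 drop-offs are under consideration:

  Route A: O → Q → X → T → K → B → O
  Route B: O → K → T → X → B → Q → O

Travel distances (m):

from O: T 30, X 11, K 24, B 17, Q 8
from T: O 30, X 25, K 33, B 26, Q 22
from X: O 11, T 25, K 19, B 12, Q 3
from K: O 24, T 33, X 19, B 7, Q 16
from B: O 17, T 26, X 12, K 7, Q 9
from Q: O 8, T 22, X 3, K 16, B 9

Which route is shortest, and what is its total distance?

Shortest is Route A, total 93 m.

Route A: 8 + 3 + 25 + 33 + 7 + 17 = 93
Route B: 24 + 33 + 25 + 12 + 9 + 8 = 111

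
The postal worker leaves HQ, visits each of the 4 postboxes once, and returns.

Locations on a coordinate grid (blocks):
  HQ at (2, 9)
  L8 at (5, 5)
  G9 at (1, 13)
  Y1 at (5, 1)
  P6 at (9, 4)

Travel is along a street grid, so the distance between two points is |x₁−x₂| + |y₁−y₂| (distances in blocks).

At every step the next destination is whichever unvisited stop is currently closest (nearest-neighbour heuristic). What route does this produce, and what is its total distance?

Nearest-neighbour total = 40 blocks; route HQ → G9 → L8 → Y1 → P6 → HQ.

HQ → [G9:5 / L8:7 / Y1:11 / P6:12] → G9 (5)
G9 → [L8:12 / Y1:16 / P6:17] → L8 (12)
L8 → [Y1:4 / P6:5] → Y1 (4)
Y1 → [P6:7] → P6 (7)
Return P6→HQ: 12.
Total = 5 + 12 + 4 + 7 + 12 = 40.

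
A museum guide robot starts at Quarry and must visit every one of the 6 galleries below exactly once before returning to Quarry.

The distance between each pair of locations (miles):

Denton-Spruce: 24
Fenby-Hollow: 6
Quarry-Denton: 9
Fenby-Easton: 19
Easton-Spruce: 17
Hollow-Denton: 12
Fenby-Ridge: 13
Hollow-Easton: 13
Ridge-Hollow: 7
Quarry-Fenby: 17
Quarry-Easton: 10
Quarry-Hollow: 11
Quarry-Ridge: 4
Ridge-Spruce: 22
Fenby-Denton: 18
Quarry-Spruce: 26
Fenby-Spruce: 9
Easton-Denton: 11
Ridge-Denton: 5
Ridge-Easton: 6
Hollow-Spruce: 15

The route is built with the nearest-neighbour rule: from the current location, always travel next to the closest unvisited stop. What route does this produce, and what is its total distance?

74 miles along Quarry → Ridge → Denton → Easton → Hollow → Fenby → Spruce → Quarry.

At Quarry the remaining stops are Ridge 4, Denton 9, Easton 10, Hollow 11, Fenby 17, Spruce 26; go to Ridge.
At Ridge the remaining stops are Denton 5, Easton 6, Hollow 7, Fenby 13, Spruce 22; go to Denton.
At Denton the remaining stops are Easton 11, Hollow 12, Fenby 18, Spruce 24; go to Easton.
At Easton the remaining stops are Hollow 13, Spruce 17, Fenby 19; go to Hollow.
At Hollow the remaining stops are Fenby 6, Spruce 15; go to Fenby.
At Fenby the remaining stops are Spruce 9; go to Spruce.
Return Spruce→Quarry: 26.
Total = 4 + 5 + 11 + 13 + 6 + 9 + 26 = 74.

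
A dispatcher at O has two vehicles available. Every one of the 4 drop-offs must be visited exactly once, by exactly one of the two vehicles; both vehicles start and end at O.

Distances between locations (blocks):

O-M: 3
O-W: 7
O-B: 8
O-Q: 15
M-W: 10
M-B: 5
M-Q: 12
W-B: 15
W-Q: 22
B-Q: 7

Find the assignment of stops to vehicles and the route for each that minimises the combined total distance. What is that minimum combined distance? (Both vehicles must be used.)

Minimum combined distance: 44 blocks.

Try each way of splitting the stops between the two vehicles (each non-empty) and, for each split, find the best tour for each vehicle:
  {M} + {W, B, Q}: 6 + 44 = 50
  {W} + {M, B, Q}: 14 + 30 = 44
  {M, W} + {B, Q}: 20 + 30 = 50
  {B} + {M, W, Q}: 16 + 44 = 60
  {M, B} + {W, Q}: 16 + 44 = 60
  {W, B} + {M, Q}: 30 + 30 = 60
  … (7 splits in total)
Best: vehicle 1 O → W → O = 14; vehicle 2 O → M → B → Q → O = 30; combined 44.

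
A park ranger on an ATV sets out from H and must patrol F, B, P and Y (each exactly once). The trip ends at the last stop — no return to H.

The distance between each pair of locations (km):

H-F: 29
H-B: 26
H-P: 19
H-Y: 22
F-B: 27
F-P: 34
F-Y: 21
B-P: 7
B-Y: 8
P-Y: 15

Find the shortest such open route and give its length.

Shortest open route: 55 km.

There are 4! = 24 possible orderings.
H→F→B→P→Y: 29+27+7+15 = 78
H→F→B→Y→P: 29+27+8+15 = 79
H→F→P→B→Y: 29+34+7+8 = 78
H→F→P→Y→B: 29+34+15+8 = 86
H→F→Y→B→P: 29+21+8+7 = 65
H→F→Y→P→B: 29+21+15+7 = 72
H→B→F→P→Y: 26+27+34+15 = 102
H→B→F→Y→P: 26+27+21+15 = 89
H→B→P→F→Y: 26+7+34+21 = 88
H→B→P→Y→F: 26+7+15+21 = 69
H→B→Y→F→P: 26+8+21+34 = 89
H→B→Y→P→F: 26+8+15+34 = 83
H→P→F→B→Y: 19+34+27+8 = 88
H→P→F→Y→B: 19+34+21+8 = 82
… (10 more)
H→P→B→Y→F: 19+7+8+21 = 55  ← best
The minimum is 55.
One shortest path: H → P → B → Y → F.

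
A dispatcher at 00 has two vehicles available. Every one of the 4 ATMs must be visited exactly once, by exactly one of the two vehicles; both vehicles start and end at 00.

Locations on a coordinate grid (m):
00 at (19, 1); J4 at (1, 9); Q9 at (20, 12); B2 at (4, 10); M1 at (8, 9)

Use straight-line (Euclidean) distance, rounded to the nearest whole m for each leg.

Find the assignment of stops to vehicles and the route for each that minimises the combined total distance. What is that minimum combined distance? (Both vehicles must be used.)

63 m — the smallest possible combined total.

Try each way of splitting the stops between the two vehicles (each non-empty) and, for each split, find the best tour for each vehicle:
  {J4} + {Q9, B2, M1}: 40 + 44 = 84
  {Q9} + {J4, B2, M1}: 22 + 41 = 63
  {J4, Q9} + {B2, M1}: 50 + 35 = 85
  {B2} + {J4, Q9, M1}: 34 + 50 = 84
  {J4, B2} + {Q9, M1}: 40 + 37 = 77
  {Q9, B2} + {J4, M1}: 44 + 41 = 85
  … (7 splits in total)
Best: vehicle 1 00 → Q9 → 00 = 22; vehicle 2 00 → J4 → B2 → M1 → 00 = 41; combined 63.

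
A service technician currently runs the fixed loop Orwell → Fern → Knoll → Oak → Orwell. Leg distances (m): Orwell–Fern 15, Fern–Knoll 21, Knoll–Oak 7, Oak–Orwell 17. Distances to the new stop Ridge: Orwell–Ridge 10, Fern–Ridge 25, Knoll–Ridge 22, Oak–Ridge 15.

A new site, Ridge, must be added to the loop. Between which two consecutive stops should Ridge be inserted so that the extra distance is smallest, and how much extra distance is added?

Insertion cost between consecutive stops i–j is d(i,Ridge) + d(Ridge,j) − d(i,j):
  between Orwell and Fern: 10 + 25 − 15 = 20
  between Fern and Knoll: 25 + 22 − 21 = 26
  between Knoll and Oak: 22 + 15 − 7 = 30
  between Oak and Orwell: 15 + 10 − 17 = 8
Cheapest insertion is between Oak and Orwell, adding 8.
New total = 60 + 8 = 68.

+8 m — insert Ridge between Oak and Orwell.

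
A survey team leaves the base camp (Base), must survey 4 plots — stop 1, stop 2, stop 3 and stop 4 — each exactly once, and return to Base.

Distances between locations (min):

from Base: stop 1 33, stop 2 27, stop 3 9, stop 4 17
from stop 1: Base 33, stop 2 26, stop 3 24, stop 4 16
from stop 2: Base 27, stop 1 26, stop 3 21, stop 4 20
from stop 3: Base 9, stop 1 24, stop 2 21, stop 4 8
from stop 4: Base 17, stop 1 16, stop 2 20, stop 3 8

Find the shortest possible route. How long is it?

86 min — the shortest possible round trip.

With 4 stops there are 4!/2 = 12 distinct round trips (a route and its reverse cost the same).
Base - stop 1 - stop 2 - stop 3 - stop 4 - Base: 33+26+21+8+17 = 105
Base - stop 1 - stop 2 - stop 4 - stop 3 - Base: 33+26+20+8+9 = 96
Base - stop 1 - stop 3 - stop 2 - stop 4 - Base: 33+24+21+20+17 = 115
Base - stop 1 - stop 3 - stop 4 - stop 2 - Base: 33+24+8+20+27 = 112
Base - stop 1 - stop 4 - stop 2 - stop 3 - Base: 33+16+20+21+9 = 99
Base - stop 1 - stop 4 - stop 3 - stop 2 - Base: 33+16+8+21+27 = 105
Base - stop 2 - stop 1 - stop 3 - stop 4 - Base: 27+26+24+8+17 = 102
Base - stop 2 - stop 1 - stop 4 - stop 3 - Base: 27+26+16+8+9 = 86
Base - stop 2 - stop 3 - stop 1 - stop 4 - Base: 27+21+24+16+17 = 105
Base - stop 2 - stop 4 - stop 1 - stop 3 - Base: 27+20+16+24+9 = 96
Base - stop 3 - stop 1 - stop 2 - stop 4 - Base: 9+24+26+20+17 = 96
Base - stop 3 - stop 2 - stop 1 - stop 4 - Base: 9+21+26+16+17 = 89
The minimum is 86.
One optimal route: Base → stop 2 → stop 1 → stop 4 → stop 3 → Base (or its reverse).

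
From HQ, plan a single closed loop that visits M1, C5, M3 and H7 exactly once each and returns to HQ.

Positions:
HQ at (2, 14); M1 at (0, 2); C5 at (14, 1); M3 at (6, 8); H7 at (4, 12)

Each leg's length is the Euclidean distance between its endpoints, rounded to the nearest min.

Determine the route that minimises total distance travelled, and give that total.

44 min — the shortest possible round trip.

With 4 stops there are 4!/2 = 12 distinct round trips (a route and its reverse cost the same).
HQ→M1→C5→M3→H7→HQ: 12+14+11+4+3 = 44
HQ→M1→C5→H7→M3→HQ: 12+14+15+4+7 = 52
HQ→M1→M3→C5→H7→HQ: 12+8+11+15+3 = 49
HQ→M1→M3→H7→C5→HQ: 12+8+4+15+18 = 57
HQ→M1→H7→C5→M3→HQ: 12+11+15+11+7 = 56
HQ→M1→H7→M3→C5→HQ: 12+11+4+11+18 = 56
HQ→C5→M1→M3→H7→HQ: 18+14+8+4+3 = 47
HQ→C5→M1→H7→M3→HQ: 18+14+11+4+7 = 54
HQ→C5→M3→M1→H7→HQ: 18+11+8+11+3 = 51
HQ→C5→H7→M1→M3→HQ: 18+15+11+8+7 = 59
HQ→M3→M1→C5→H7→HQ: 7+8+14+15+3 = 47
HQ→M3→C5→M1→H7→HQ: 7+11+14+11+3 = 46
The minimum is 44.
One optimal route: HQ → M1 → C5 → M3 → H7 → HQ (or its reverse).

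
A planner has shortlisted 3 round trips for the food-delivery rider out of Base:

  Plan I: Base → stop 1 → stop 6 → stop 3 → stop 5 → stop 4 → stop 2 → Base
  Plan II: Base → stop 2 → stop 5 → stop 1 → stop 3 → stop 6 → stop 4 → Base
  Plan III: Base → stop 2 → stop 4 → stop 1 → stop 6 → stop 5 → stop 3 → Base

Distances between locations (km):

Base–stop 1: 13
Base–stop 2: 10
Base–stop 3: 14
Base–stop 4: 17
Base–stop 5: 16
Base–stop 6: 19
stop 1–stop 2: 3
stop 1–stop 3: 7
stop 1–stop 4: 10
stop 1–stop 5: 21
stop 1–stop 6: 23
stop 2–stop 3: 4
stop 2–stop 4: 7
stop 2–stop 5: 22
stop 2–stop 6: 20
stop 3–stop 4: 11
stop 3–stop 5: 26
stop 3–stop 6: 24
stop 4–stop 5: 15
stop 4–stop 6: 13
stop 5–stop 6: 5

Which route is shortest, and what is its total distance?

Plan I: 13 + 23 + 24 + 26 + 15 + 7 + 10 = 118
Plan II: 10 + 22 + 21 + 7 + 24 + 13 + 17 = 114
Plan III: 10 + 7 + 10 + 23 + 5 + 26 + 14 = 95

Shortest is Plan III, total 95 km.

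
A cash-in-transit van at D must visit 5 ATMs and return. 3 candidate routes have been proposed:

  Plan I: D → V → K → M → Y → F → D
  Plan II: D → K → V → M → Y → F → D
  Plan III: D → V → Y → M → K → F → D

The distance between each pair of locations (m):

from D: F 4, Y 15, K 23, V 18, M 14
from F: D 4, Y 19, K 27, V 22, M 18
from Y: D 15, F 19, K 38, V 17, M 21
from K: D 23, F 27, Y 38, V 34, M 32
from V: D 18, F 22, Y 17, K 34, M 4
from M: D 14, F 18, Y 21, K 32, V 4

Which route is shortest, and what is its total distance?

Shortest is Plan II, total 105 m.

Plan I: 18 + 34 + 32 + 21 + 19 + 4 = 128
Plan II: 23 + 34 + 4 + 21 + 19 + 4 = 105
Plan III: 18 + 17 + 21 + 32 + 27 + 4 = 119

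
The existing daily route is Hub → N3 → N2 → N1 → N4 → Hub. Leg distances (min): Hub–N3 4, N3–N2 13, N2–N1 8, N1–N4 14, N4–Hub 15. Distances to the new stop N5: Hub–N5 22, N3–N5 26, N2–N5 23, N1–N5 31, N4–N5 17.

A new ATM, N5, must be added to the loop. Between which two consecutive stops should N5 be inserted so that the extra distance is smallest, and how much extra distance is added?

+24 min — insert N5 between N4 and Hub.

Insertion cost between consecutive stops i–j is d(i,N5) + d(N5,j) − d(i,j):
  between Hub and N3: 22 + 26 − 4 = 44
  between N3 and N2: 26 + 23 − 13 = 36
  between N2 and N1: 23 + 31 − 8 = 46
  between N1 and N4: 31 + 17 − 14 = 34
  between N4 and Hub: 17 + 22 − 15 = 24
Cheapest insertion is between N4 and Hub, adding 24.
New total = 54 + 24 = 78.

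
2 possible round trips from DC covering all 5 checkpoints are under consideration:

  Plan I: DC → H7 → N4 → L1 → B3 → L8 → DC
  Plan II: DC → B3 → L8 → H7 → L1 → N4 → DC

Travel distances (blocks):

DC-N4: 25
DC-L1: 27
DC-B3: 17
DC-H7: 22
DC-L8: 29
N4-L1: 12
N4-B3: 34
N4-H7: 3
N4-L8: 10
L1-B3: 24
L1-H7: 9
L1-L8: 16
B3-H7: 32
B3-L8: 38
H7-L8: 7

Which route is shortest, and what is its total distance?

108 blocks — Plan II is the shortest.

Plan I: 22 + 3 + 12 + 24 + 38 + 29 = 128
Plan II: 17 + 38 + 7 + 9 + 12 + 25 = 108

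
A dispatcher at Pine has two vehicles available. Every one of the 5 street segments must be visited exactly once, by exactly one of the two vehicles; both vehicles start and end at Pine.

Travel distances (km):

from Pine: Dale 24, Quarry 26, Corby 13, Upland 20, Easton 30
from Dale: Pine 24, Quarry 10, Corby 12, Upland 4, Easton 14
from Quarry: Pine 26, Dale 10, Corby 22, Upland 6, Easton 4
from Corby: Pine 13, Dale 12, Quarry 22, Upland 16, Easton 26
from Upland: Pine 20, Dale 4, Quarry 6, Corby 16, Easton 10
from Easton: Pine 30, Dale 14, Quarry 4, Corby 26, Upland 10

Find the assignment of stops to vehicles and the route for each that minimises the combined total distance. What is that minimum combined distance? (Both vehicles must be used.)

Check every non-empty split of the stops between the two vehicles; for each half take its own optimal tour:
  {Dale} + {Quarry, Corby, Upland, Easton}: 48 + 69 = 117
  {Quarry} + {Dale, Corby, Upland, Easton}: 52 + 69 = 121
  {Dale, Quarry} + {Corby, Upland, Easton}: 60 + 69 = 129
  {Corby} + {Dale, Quarry, Upland, Easton}: 26 + 68 = 94
  {Dale, Corby} + {Quarry, Upland, Easton}: 49 + 60 = 109
  {Quarry, Corby} + {Dale, Upland, Easton}: 61 + 68 = 129
  … (15 splits in total)
Best: vehicle 1 Pine → Corby → Pine = 26; vehicle 2 Pine → Dale → Quarry → Easton → Upland → Pine = 68; combined 94.

94 km — the smallest possible combined total.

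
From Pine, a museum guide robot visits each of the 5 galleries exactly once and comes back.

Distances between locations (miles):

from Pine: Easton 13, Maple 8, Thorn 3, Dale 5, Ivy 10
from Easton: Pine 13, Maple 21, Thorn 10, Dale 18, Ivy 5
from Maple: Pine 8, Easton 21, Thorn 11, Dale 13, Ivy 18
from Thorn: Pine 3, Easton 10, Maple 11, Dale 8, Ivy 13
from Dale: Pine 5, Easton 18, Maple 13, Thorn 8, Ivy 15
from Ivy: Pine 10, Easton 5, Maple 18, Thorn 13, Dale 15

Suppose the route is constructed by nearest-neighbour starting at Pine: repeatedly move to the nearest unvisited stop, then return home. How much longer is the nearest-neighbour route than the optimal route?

Excess over optimum: 6 miles.

From Pine: Thorn=3, Dale=5, Maple=8, Ivy=10, Easton=13 → choose Thorn (3).
From Thorn: Dale=8, Easton=10, Maple=11, Ivy=13 → choose Dale (8).
From Dale: Maple=13, Ivy=15, Easton=18 → choose Maple (13).
From Maple: Ivy=18, Easton=21 → choose Ivy (18).
From Ivy: Easton=5 → choose Easton (5).
NN route Pine → Thorn → Dale → Maple → Ivy → Easton → Pine costs 60.
Optimal: Pine → Maple → Thorn → Easton → Ivy → Dale → Pine costs 54 (by enumerating all 60 distinct tours).
Excess = 60 − 54 = 6.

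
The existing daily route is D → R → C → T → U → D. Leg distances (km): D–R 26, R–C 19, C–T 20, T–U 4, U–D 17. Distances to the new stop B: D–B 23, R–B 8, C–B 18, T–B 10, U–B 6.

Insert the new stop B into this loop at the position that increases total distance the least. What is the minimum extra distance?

Insertion cost between consecutive stops i–j is d(i,B) + d(B,j) − d(i,j):
  between D and R: 23 + 8 − 26 = 5
  between R and C: 8 + 18 − 19 = 7
  between C and T: 18 + 10 − 20 = 8
  between T and U: 10 + 6 − 4 = 12
  between U and D: 6 + 23 − 17 = 12
Cheapest insertion is between D and R, adding 5.
New total = 86 + 5 = 91.

Adding 5 km by placing B on the D–R leg.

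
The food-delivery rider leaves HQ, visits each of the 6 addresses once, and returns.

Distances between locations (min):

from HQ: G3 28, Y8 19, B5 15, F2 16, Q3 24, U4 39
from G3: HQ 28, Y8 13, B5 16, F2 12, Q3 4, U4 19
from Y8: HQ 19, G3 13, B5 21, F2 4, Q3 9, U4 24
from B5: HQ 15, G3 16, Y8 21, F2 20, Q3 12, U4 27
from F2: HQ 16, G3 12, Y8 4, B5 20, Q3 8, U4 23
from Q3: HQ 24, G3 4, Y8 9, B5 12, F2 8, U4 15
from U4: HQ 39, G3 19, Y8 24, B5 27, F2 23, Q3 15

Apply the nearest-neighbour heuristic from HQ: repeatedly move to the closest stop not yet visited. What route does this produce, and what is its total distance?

HQ → [B5:15 / F2:16 / Y8:19 / Q3:24 / G3:28 / U4:39] → B5 (15)
B5 → [Q3:12 / G3:16 / F2:20 / Y8:21 / U4:27] → Q3 (12)
Q3 → [G3:4 / F2:8 / Y8:9 / U4:15] → G3 (4)
G3 → [F2:12 / Y8:13 / U4:19] → F2 (12)
F2 → [Y8:4 / U4:23] → Y8 (4)
Y8 → [U4:24] → U4 (24)
Return U4→HQ: 39.
Total = 15 + 12 + 4 + 12 + 4 + 24 + 39 = 110.

110 min along HQ → B5 → Q3 → G3 → F2 → Y8 → U4 → HQ.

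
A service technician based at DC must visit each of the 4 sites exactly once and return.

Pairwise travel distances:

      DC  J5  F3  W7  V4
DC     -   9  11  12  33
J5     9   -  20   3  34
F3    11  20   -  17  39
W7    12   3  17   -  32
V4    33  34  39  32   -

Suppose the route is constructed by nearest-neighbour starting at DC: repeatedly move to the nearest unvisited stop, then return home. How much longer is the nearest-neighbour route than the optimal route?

Excess over optimum: 7.

DC: J5=9, F3=11, W7=12, V4=33 ⇒ J5
J5: W7=3, F3=20, V4=34 ⇒ W7
W7: F3=17, V4=32 ⇒ F3
F3: V4=39 ⇒ V4
NN route DC → J5 → W7 → F3 → V4 → DC costs 101.
Optimal: DC → J5 → W7 → V4 → F3 → DC costs 94 (by enumerating all 12 distinct tours).
Excess = 101 − 94 = 7.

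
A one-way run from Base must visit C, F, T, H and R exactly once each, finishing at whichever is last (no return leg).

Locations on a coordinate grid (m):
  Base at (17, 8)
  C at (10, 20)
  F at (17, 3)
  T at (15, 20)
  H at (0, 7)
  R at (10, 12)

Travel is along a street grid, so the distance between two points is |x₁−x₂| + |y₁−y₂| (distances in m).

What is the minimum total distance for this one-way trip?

Shortest open route: 52 m.

There are 5! = 120 possible orderings.
Base → C → F → T → H → R: 19+24+19+28+15 = 105
Base → C → F → T → R → H: 19+24+19+13+15 = 90
Base → C → F → H → T → R: 19+24+21+28+13 = 105
Base → C → F → H → R → T: 19+24+21+15+13 = 92
Base → C → F → R → T → H: 19+24+16+13+28 = 100
Base → C → F → R → H → T: 19+24+16+15+28 = 102
Base → C → T → F → H → R: 19+5+19+21+15 = 79
Base → C → T → F → R → H: 19+5+19+16+15 = 74
Base → C → T → H → F → R: 19+5+28+21+16 = 89
Base → C → T → H → R → F: 19+5+28+15+16 = 83
Base → C → T → R → F → H: 19+5+13+16+21 = 74
Base → C → T → R → H → F: 19+5+13+15+21 = 73
Base → C → H → F → T → R: 19+23+21+19+13 = 95
Base → C → H → F → R → T: 19+23+21+16+13 = 92
… (106 more)
Base → F → T → C → R → H: 5+19+5+8+15 = 52  ← best
The minimum is 52.
One shortest path: Base → F → T → C → R → H.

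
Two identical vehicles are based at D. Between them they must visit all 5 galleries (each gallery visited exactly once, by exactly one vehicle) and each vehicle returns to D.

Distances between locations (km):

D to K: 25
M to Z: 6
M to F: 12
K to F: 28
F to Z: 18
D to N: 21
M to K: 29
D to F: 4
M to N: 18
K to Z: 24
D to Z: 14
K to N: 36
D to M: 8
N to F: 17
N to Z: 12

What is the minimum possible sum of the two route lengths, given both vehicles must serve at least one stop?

Try each way of splitting the stops between the two vehicles (each non-empty) and, for each split, find the best tour for each vehicle:
  {M} + {K, N, F, Z}: 16 + 82 = 98
  {K} + {M, N, F, Z}: 50 + 47 = 97
  {M, K} + {N, F, Z}: 62 + 47 = 109
  {N} + {M, K, F, Z}: 42 + 70 = 112
  {M, N} + {K, F, Z}: 47 + 70 = 117
  {K, N} + {M, F, Z}: 82 + 36 = 118
  … (15 splits in total)
  {F} + {M, K, N, Z}: 8 + 87 = 95  ← best
Best: vehicle 1 D → F → D = 8; vehicle 2 D → M → N → Z → K → D = 87; combined 95.

95 km — the smallest possible combined total.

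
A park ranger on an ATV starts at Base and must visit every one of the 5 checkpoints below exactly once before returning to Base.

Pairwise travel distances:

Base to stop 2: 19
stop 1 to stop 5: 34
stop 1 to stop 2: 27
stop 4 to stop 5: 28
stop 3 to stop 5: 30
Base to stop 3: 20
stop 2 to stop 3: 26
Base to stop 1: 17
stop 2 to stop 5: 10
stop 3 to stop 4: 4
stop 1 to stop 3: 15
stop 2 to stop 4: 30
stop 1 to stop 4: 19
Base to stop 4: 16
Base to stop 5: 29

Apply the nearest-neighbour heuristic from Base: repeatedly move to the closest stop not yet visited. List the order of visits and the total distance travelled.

Nearest-neighbour total = 101; route Base → stop 4 → stop 3 → stop 1 → stop 2 → stop 5 → Base.

From Base: distances to unvisited — stop 4=16, stop 1=17, stop 2=19, stop 3=20, stop 5=29. Nearest is stop 4 (16).
From stop 4: distances to unvisited — stop 3=4, stop 1=19, stop 5=28, stop 2=30. Nearest is stop 3 (4).
From stop 3: distances to unvisited — stop 1=15, stop 2=26, stop 5=30. Nearest is stop 1 (15).
From stop 1: distances to unvisited — stop 2=27, stop 5=34. Nearest is stop 2 (27).
From stop 2: distances to unvisited — stop 5=10. Nearest is stop 5 (10).
Return stop 5→Base: 29.
Total = 16 + 4 + 15 + 27 + 10 + 29 = 101.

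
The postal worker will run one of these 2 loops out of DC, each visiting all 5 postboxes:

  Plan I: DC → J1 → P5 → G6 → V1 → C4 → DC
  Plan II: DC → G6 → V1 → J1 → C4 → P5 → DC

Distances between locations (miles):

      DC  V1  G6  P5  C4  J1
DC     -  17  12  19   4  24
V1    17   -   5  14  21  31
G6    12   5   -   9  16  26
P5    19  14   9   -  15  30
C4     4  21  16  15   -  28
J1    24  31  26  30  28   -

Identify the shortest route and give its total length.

Plan I: 24 + 30 + 9 + 5 + 21 + 4 = 93
Plan II: 12 + 5 + 31 + 28 + 15 + 19 = 110

Shortest is Plan I, total 93 miles.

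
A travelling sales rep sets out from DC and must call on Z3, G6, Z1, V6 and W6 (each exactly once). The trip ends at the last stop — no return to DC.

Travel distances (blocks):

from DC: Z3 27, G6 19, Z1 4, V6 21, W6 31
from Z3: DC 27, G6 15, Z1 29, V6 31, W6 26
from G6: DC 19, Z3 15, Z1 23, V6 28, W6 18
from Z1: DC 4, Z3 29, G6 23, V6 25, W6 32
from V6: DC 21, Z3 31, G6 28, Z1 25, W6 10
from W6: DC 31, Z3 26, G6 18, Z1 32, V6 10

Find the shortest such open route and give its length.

Shortest open route: 72 blocks.

There are 5! = 120 possible orderings.
DC → Z3 → G6 → Z1 → V6 → W6: 27+15+23+25+10 = 100
DC → Z3 → G6 → Z1 → W6 → V6: 27+15+23+32+10 = 107
DC → Z3 → G6 → V6 → Z1 → W6: 27+15+28+25+32 = 127
DC → Z3 → G6 → V6 → W6 → Z1: 27+15+28+10+32 = 112
DC → Z3 → G6 → W6 → Z1 → V6: 27+15+18+32+25 = 117
DC → Z3 → G6 → W6 → V6 → Z1: 27+15+18+10+25 = 95
DC → Z3 → Z1 → G6 → V6 → W6: 27+29+23+28+10 = 117
DC → Z3 → Z1 → G6 → W6 → V6: 27+29+23+18+10 = 107
DC → Z3 → Z1 → V6 → G6 → W6: 27+29+25+28+18 = 127
DC → Z3 → Z1 → V6 → W6 → G6: 27+29+25+10+18 = 109
DC → Z3 → Z1 → W6 → G6 → V6: 27+29+32+18+28 = 134
DC → Z3 → Z1 → W6 → V6 → G6: 27+29+32+10+28 = 126
DC → Z3 → V6 → G6 → Z1 → W6: 27+31+28+23+32 = 141
DC → Z3 → V6 → G6 → W6 → Z1: 27+31+28+18+32 = 136
… (106 more)
DC → Z1 → V6 → W6 → G6 → Z3: 4+25+10+18+15 = 72  ← best
The minimum is 72.
One shortest path: DC → Z1 → V6 → W6 → G6 → Z3.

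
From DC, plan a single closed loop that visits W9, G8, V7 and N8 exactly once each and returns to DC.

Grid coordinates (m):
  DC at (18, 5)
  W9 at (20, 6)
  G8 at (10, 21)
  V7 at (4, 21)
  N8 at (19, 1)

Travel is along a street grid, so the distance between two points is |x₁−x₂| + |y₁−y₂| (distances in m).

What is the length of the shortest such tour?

Shortest round trip = 72 m.

DC→W9→G8→V7→N8→DC: 3+25+6+35+5 = 74
DC→W9→G8→N8→V7→DC: 3+25+29+35+30 = 122
DC→W9→V7→G8→N8→DC: 3+31+6+29+5 = 74
DC→W9→V7→N8→G8→DC: 3+31+35+29+24 = 122
DC→W9→N8→G8→V7→DC: 3+6+29+6+30 = 74
DC→W9→N8→V7→G8→DC: 3+6+35+6+24 = 74
DC→G8→W9→V7→N8→DC: 24+25+31+35+5 = 120
DC→G8→W9→N8→V7→DC: 24+25+6+35+30 = 120
DC→G8→V7→W9→N8→DC: 24+6+31+6+5 = 72
DC→G8→N8→W9→V7→DC: 24+29+6+31+30 = 120
DC→V7→W9→G8→N8→DC: 30+31+25+29+5 = 120
DC→V7→G8→W9→N8→DC: 30+6+25+6+5 = 72
The minimum is 72.
One optimal route: DC → G8 → V7 → W9 → N8 → DC (or its reverse).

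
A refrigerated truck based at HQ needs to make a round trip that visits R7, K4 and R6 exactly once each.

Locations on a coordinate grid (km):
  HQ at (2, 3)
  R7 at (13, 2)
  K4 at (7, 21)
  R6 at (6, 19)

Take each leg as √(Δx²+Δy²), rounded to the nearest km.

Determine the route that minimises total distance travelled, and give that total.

Minimum total distance: 49 km.

With 3 stops there are 3!/2 = 3 distinct round trips (a route and its reverse cost the same).
HQ-R7-K4-R6-HQ: 11+20+2+16 = 49
HQ-R7-R6-K4-HQ: 11+18+2+19 = 50
HQ-K4-R7-R6-HQ: 19+20+18+16 = 73
The minimum is 49.
One optimal route: HQ → R7 → K4 → R6 → HQ (or its reverse).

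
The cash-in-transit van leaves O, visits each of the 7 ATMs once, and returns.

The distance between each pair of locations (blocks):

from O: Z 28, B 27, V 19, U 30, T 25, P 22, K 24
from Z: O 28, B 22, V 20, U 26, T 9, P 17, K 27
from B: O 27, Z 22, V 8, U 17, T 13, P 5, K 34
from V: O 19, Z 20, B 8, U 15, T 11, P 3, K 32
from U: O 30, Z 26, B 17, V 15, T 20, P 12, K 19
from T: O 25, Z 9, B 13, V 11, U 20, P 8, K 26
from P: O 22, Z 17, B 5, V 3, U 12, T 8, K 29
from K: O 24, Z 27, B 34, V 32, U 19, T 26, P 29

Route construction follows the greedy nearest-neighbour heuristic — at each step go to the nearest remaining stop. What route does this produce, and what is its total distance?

From O: distances to unvisited — V=19, P=22, K=24, T=25, B=27, Z=28, U=30. Nearest is V (19).
From V: distances to unvisited — P=3, B=8, T=11, U=15, Z=20, K=32. Nearest is P (3).
From P: distances to unvisited — B=5, T=8, U=12, Z=17, K=29. Nearest is B (5).
From B: distances to unvisited — T=13, U=17, Z=22, K=34. Nearest is T (13).
From T: distances to unvisited — Z=9, U=20, K=26. Nearest is Z (9).
From Z: distances to unvisited — U=26, K=27. Nearest is U (26).
From U: distances to unvisited — K=19. Nearest is K (19).
Return K→O: 24.
Total = 19 + 3 + 5 + 13 + 9 + 26 + 19 + 24 = 118.

Nearest-neighbour total = 118 blocks; route O → V → P → B → T → Z → U → K → O.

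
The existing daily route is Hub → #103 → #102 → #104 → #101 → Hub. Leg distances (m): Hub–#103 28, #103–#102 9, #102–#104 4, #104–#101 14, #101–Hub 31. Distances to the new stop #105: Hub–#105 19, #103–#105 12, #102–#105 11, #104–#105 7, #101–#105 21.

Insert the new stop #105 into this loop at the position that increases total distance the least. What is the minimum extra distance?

Insertion cost between consecutive stops i–j is d(i,#105) + d(#105,j) − d(i,j):
  between Hub and #103: 19 + 12 − 28 = 3
  between #103 and #102: 12 + 11 − 9 = 14
  between #102 and #104: 11 + 7 − 4 = 14
  between #104 and #101: 7 + 21 − 14 = 14
  between #101 and Hub: 21 + 19 − 31 = 9
Cheapest insertion is between Hub and #103, adding 3.
New total = 86 + 3 = 89.

+3 m — insert #105 between Hub and #103.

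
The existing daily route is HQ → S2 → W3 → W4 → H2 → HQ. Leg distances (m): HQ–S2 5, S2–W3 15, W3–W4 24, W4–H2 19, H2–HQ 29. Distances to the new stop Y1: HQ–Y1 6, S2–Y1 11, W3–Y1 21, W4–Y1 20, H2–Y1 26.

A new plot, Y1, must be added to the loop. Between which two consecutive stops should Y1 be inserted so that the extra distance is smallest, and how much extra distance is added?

Adding 3 m by placing Y1 on the H2–HQ leg.

Insertion cost between consecutive stops i–j is d(i,Y1) + d(Y1,j) − d(i,j):
  between HQ and S2: 6 + 11 − 5 = 12
  between S2 and W3: 11 + 21 − 15 = 17
  between W3 and W4: 21 + 20 − 24 = 17
  between W4 and H2: 20 + 26 − 19 = 27
  between H2 and HQ: 26 + 6 − 29 = 3
Cheapest insertion is between H2 and HQ, adding 3.
New total = 92 + 3 = 95.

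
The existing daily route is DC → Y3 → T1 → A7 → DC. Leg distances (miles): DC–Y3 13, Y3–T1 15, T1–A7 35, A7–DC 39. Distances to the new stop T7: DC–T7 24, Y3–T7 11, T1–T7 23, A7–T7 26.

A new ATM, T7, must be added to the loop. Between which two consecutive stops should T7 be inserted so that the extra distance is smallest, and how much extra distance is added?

Minimum extra distance: 11 miles, inserting T7 between A7 and DC.

Insertion cost between consecutive stops i–j is d(i,T7) + d(T7,j) − d(i,j):
  between DC and Y3: 24 + 11 − 13 = 22
  between Y3 and T1: 11 + 23 − 15 = 19
  between T1 and A7: 23 + 26 − 35 = 14
  between A7 and DC: 26 + 24 − 39 = 11
Cheapest insertion is between A7 and DC, adding 11.
New total = 102 + 11 = 113.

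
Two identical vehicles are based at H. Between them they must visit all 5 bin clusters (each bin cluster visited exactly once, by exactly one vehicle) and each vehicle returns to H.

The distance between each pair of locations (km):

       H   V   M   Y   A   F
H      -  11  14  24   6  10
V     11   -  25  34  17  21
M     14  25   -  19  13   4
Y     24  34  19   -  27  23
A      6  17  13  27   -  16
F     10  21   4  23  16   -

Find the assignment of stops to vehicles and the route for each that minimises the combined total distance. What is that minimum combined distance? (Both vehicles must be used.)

Check every non-empty split of the stops between the two vehicles; for each half take its own optimal tour:
  {V} + {M, Y, A, F}: 22 + 66 = 88
  {M} + {V, Y, A, F}: 28 + 88 = 116
  {V, M} + {Y, A, F}: 50 + 66 = 116
  {Y} + {V, M, A, F}: 48 + 55 = 103
  {V, Y} + {M, A, F}: 69 + 33 = 102
  {M, Y} + {V, A, F}: 57 + 54 = 111
  … (15 splits in total)
Best: vehicle 1 H → V → H = 22; vehicle 2 H → A → Y → M → F → H = 66; combined 88.

Minimum combined distance: 88 km.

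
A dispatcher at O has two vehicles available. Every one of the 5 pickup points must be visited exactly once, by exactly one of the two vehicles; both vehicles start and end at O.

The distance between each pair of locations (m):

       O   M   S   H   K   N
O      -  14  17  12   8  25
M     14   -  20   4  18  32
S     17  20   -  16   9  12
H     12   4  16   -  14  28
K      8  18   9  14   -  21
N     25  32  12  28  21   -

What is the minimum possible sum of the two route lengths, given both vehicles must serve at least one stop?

Minimum combined distance: 84 m.

There are 2^4 − 1 = 15 ways to divide the 5 stops into two non-empty groups. For each, the best each vehicle can do is its own shortest tour through its group:
  {M} + {S, H, K, N}: 28 + 69 = 97
  {S} + {M, H, K, N}: 34 + 75 = 109
  {M, S} + {H, K, N}: 51 + 69 = 120
  {H} + {M, S, K, N}: 24 + 75 = 99
  {M, H} + {S, K, N}: 30 + 54 = 84
  {S, H} + {M, K, N}: 45 + 75 = 120
  … (15 splits in total)
Best: vehicle 1 O → M → H → O = 30; vehicle 2 O → K → S → N → O = 54; combined 84.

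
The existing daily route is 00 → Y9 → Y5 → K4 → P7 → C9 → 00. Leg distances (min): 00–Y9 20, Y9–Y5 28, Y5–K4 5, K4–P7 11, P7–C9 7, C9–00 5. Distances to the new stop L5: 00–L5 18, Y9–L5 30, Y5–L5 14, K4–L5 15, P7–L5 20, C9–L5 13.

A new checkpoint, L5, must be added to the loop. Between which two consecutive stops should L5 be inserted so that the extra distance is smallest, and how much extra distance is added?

Insertion cost between consecutive stops i–j is d(i,L5) + d(L5,j) − d(i,j):
  between 00 and Y9: 18 + 30 − 20 = 28
  between Y9 and Y5: 30 + 14 − 28 = 16
  between Y5 and K4: 14 + 15 − 5 = 24
  between K4 and P7: 15 + 20 − 11 = 24
  between P7 and C9: 20 + 13 − 7 = 26
  between C9 and 00: 13 + 18 − 5 = 26
Cheapest insertion is between Y9 and Y5, adding 16.
New total = 76 + 16 = 92.

+16 min — insert L5 between Y9 and Y5.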